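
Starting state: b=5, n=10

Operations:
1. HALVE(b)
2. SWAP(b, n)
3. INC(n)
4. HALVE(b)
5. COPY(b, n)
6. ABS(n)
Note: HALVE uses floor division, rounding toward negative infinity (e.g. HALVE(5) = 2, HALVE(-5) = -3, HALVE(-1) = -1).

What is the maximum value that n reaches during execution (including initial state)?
10

Values of n at each step:
Initial: n = 10 ← maximum
After step 1: n = 10
After step 2: n = 2
After step 3: n = 3
After step 4: n = 3
After step 5: n = 3
After step 6: n = 3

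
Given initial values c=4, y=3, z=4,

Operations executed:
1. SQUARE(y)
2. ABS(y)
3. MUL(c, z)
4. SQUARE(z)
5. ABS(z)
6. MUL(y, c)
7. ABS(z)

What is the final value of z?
z = 16

Tracing execution:
Step 1: SQUARE(y) → z = 4
Step 2: ABS(y) → z = 4
Step 3: MUL(c, z) → z = 4
Step 4: SQUARE(z) → z = 16
Step 5: ABS(z) → z = 16
Step 6: MUL(y, c) → z = 16
Step 7: ABS(z) → z = 16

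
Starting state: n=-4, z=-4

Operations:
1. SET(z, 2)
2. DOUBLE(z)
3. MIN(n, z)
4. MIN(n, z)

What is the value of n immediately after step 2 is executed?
n = -4

Tracing n through execution:
Initial: n = -4
After step 1 (SET(z, 2)): n = -4
After step 2 (DOUBLE(z)): n = -4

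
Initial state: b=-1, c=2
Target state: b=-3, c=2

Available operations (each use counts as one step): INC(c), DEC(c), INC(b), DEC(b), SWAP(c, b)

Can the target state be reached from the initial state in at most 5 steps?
Yes

Path (2 steps): DEC(b) → DEC(b)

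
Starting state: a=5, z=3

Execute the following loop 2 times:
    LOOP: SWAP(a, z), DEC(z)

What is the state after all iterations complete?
a=4, z=2

Iteration trace:
Start: a=5, z=3
After iteration 1: a=3, z=4
After iteration 2: a=4, z=2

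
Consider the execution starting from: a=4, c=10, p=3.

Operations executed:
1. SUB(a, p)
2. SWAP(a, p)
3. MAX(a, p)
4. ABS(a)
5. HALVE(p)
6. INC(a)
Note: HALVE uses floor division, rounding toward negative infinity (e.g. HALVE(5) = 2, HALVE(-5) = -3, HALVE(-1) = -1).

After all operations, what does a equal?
a = 4

Tracing execution:
Step 1: SUB(a, p) → a = 1
Step 2: SWAP(a, p) → a = 3
Step 3: MAX(a, p) → a = 3
Step 4: ABS(a) → a = 3
Step 5: HALVE(p) → a = 3
Step 6: INC(a) → a = 4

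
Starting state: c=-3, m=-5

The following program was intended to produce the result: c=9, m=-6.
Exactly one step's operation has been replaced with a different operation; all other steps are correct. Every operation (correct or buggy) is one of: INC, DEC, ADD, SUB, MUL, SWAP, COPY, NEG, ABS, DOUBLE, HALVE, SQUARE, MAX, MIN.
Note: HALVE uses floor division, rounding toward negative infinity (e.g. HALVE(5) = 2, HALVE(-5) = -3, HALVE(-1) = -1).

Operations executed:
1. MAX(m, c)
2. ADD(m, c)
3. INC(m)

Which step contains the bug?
Step 3

Trace with buggy code:
Initial: c=-3, m=-5
After step 1: c=-3, m=-3
After step 2: c=-3, m=-6
After step 3: c=-3, m=-5
Actual final c=-3, m=-5 ≠ expected c=9, m=-6.
Step 3 is the only position where a single-operation replacement can produce the expected result.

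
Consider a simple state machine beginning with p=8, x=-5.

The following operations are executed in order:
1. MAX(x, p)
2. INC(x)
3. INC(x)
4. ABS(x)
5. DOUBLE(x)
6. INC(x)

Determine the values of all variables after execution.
{p: 8, x: 21}

Step-by-step execution:
Initial: p=8, x=-5
After step 1 (MAX(x, p)): p=8, x=8
After step 2 (INC(x)): p=8, x=9
After step 3 (INC(x)): p=8, x=10
After step 4 (ABS(x)): p=8, x=10
After step 5 (DOUBLE(x)): p=8, x=20
After step 6 (INC(x)): p=8, x=21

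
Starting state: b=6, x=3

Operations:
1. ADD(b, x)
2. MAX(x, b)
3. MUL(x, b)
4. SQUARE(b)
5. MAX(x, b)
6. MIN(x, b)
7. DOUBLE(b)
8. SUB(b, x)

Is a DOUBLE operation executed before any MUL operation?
No

First DOUBLE: step 7
First MUL: step 3
Since 7 > 3, MUL comes first.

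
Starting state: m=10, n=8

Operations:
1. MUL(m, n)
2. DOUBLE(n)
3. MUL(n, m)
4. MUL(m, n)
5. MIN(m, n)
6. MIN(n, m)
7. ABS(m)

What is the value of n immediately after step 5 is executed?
n = 1280

Tracing n through execution:
Initial: n = 8
After step 1 (MUL(m, n)): n = 8
After step 2 (DOUBLE(n)): n = 16
After step 3 (MUL(n, m)): n = 1280
After step 4 (MUL(m, n)): n = 1280
After step 5 (MIN(m, n)): n = 1280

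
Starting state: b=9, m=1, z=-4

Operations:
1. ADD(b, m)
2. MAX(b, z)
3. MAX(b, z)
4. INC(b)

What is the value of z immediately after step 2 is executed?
z = -4

Tracing z through execution:
Initial: z = -4
After step 1 (ADD(b, m)): z = -4
After step 2 (MAX(b, z)): z = -4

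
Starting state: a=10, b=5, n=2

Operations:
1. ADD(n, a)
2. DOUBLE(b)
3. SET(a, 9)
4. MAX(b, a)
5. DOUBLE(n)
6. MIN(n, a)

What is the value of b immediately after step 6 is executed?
b = 10

Tracing b through execution:
Initial: b = 5
After step 1 (ADD(n, a)): b = 5
After step 2 (DOUBLE(b)): b = 10
After step 3 (SET(a, 9)): b = 10
After step 4 (MAX(b, a)): b = 10
After step 5 (DOUBLE(n)): b = 10
After step 6 (MIN(n, a)): b = 10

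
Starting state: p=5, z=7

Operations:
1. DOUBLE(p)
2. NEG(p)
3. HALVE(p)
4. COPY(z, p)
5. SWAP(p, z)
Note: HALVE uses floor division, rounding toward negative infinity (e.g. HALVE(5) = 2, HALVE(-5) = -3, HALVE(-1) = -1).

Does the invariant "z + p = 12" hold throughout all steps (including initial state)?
No, violated after step 1

The invariant is violated after step 1.

State at each step:
Initial: p=5, z=7
After step 1: p=10, z=7
After step 2: p=-10, z=7
After step 3: p=-5, z=7
After step 4: p=-5, z=-5
After step 5: p=-5, z=-5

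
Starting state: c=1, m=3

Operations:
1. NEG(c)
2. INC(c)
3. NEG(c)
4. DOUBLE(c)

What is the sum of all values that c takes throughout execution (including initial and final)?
0

Values of c at each step:
Initial: c = 1
After step 1: c = -1
After step 2: c = 0
After step 3: c = 0
After step 4: c = 0
Sum = 1 + -1 + 0 + 0 + 0 = 0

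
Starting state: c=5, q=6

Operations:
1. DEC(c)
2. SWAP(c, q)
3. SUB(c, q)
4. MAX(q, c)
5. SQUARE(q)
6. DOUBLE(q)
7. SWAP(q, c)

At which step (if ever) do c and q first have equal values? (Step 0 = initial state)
Never

c and q never become equal during execution.

Comparing values at each step:
Initial: c=5, q=6
After step 1: c=4, q=6
After step 2: c=6, q=4
After step 3: c=2, q=4
After step 4: c=2, q=4
After step 5: c=2, q=16
After step 6: c=2, q=32
After step 7: c=32, q=2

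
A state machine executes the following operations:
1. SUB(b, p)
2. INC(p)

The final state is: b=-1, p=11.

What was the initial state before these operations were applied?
b=9, p=10

Working backwards:
Final state: b=-1, p=11
Before step 2 (INC(p)): b=-1, p=10
Before step 1 (SUB(b, p)): b=9, p=10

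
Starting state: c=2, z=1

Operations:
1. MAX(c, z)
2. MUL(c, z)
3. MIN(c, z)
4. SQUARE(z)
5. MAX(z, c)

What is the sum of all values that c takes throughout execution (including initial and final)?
9

Values of c at each step:
Initial: c = 2
After step 1: c = 2
After step 2: c = 2
After step 3: c = 1
After step 4: c = 1
After step 5: c = 1
Sum = 2 + 2 + 2 + 1 + 1 + 1 = 9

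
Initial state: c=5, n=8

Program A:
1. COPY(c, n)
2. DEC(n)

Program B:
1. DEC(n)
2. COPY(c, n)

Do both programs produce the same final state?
No

Program A final state: c=8, n=7
Program B final state: c=7, n=7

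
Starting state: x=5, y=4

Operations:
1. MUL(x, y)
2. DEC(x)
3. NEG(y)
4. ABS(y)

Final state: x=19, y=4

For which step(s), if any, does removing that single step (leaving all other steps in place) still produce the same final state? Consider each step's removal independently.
Step(s) 3

Testing removal of each single step:
Without step 1: final = x=4, y=4 (different)
Without step 2: final = x=20, y=4 (different)
Without step 3: final = x=19, y=4 (same)
Without step 4: final = x=19, y=-4 (different)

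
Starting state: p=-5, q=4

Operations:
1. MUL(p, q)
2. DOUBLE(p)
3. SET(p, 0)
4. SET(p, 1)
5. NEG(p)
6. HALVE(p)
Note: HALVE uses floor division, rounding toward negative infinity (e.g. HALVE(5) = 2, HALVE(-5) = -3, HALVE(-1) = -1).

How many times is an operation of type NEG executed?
1

Counting NEG operations:
Step 5: NEG(p) ← NEG
Total: 1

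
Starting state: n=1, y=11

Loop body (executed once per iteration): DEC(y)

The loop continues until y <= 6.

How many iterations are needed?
5

Tracing iterations:
Initial: n=1, y=11
After iteration 1: n=1, y=10
After iteration 2: n=1, y=9
After iteration 3: n=1, y=8
After iteration 4: n=1, y=7
After iteration 5: n=1, y=6
y <= 6 now holds, so the loop exits after 5 iterations.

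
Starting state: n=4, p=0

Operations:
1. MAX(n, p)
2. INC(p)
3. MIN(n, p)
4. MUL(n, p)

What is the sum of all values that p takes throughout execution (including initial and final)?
3

Values of p at each step:
Initial: p = 0
After step 1: p = 0
After step 2: p = 1
After step 3: p = 1
After step 4: p = 1
Sum = 0 + 0 + 1 + 1 + 1 = 3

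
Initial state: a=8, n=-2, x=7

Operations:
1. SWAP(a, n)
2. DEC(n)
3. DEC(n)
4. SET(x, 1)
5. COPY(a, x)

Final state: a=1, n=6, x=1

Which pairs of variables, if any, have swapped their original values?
None

Comparing initial and final values:
x: 7 → 1
n: -2 → 6
a: 8 → 1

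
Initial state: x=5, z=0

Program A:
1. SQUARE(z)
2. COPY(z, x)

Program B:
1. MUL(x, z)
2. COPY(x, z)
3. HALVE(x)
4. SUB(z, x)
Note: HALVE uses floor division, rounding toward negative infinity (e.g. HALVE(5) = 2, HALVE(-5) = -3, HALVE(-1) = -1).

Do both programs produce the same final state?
No

Program A final state: x=5, z=5
Program B final state: x=0, z=0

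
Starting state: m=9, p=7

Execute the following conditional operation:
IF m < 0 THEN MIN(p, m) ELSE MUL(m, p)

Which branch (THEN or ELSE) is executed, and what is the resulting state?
Branch: ELSE, Final state: m=63, p=7

Evaluating condition: m < 0
m = 9
Condition is False, so ELSE branch executes
After MUL(m, p): m=63, p=7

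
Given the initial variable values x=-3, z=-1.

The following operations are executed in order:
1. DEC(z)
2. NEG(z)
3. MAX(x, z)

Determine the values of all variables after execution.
{x: 2, z: 2}

Step-by-step execution:
Initial: x=-3, z=-1
After step 1 (DEC(z)): x=-3, z=-2
After step 2 (NEG(z)): x=-3, z=2
After step 3 (MAX(x, z)): x=2, z=2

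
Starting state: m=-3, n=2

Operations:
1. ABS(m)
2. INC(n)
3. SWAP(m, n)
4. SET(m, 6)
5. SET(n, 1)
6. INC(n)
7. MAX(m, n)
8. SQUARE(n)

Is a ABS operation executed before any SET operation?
Yes

First ABS: step 1
First SET: step 4
Since 1 < 4, ABS comes first.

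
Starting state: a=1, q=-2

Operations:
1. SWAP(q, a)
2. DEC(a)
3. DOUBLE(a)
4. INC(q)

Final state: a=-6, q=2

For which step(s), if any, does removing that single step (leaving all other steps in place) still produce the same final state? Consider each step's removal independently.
None - removing any single step changes the final result

Testing removal of each single step:
Without step 1: final = a=0, q=-1 (different)
Without step 2: final = a=-4, q=2 (different)
Without step 3: final = a=-3, q=2 (different)
Without step 4: final = a=-6, q=1 (different)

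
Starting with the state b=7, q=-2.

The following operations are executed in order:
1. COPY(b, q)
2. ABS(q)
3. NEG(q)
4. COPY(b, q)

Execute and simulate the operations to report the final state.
{b: -2, q: -2}

Step-by-step execution:
Initial: b=7, q=-2
After step 1 (COPY(b, q)): b=-2, q=-2
After step 2 (ABS(q)): b=-2, q=2
After step 3 (NEG(q)): b=-2, q=-2
After step 4 (COPY(b, q)): b=-2, q=-2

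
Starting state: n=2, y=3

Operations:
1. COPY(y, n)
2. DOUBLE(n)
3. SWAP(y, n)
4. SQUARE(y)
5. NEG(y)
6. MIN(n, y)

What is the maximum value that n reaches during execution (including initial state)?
4

Values of n at each step:
Initial: n = 2
After step 1: n = 2
After step 2: n = 4 ← maximum
After step 3: n = 2
After step 4: n = 2
After step 5: n = 2
After step 6: n = -16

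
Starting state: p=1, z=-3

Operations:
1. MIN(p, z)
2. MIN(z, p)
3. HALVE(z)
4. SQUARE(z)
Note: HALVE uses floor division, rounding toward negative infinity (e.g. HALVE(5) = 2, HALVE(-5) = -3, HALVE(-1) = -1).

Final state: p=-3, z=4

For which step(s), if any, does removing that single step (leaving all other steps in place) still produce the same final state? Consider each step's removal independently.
Step(s) 2

Testing removal of each single step:
Without step 1: final = p=1, z=4 (different)
Without step 2: final = p=-3, z=4 (same)
Without step 3: final = p=-3, z=9 (different)
Without step 4: final = p=-3, z=-2 (different)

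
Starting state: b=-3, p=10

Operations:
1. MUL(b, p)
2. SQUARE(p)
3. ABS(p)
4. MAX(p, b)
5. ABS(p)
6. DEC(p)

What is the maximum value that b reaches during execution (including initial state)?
-3

Values of b at each step:
Initial: b = -3 ← maximum
After step 1: b = -30
After step 2: b = -30
After step 3: b = -30
After step 4: b = -30
After step 5: b = -30
After step 6: b = -30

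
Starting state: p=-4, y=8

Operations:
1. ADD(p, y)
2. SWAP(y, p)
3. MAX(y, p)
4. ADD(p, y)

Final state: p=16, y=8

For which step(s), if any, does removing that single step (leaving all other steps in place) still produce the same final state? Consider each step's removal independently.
Step(s) 1

Testing removal of each single step:
Without step 1: final = p=16, y=8 (same)
Without step 2: final = p=12, y=8 (different)
Without step 3: final = p=12, y=4 (different)
Without step 4: final = p=8, y=8 (different)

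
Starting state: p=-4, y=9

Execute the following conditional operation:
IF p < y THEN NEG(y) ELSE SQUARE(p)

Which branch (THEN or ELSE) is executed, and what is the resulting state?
Branch: THEN, Final state: p=-4, y=-9

Evaluating condition: p < y
p = -4, y = 9
Condition is True, so THEN branch executes
After NEG(y): p=-4, y=-9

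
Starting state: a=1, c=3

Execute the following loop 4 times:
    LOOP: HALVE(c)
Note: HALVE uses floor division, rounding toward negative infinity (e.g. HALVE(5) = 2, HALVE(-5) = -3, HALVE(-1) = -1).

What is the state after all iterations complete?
a=1, c=0

Iteration trace:
Start: a=1, c=3
After iteration 1: a=1, c=1
After iteration 2: a=1, c=0
After iteration 3: a=1, c=0
After iteration 4: a=1, c=0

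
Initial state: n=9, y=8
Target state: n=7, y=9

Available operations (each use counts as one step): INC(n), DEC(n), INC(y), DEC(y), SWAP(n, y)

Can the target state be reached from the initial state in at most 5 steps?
Yes

Path (2 steps): DEC(y) → SWAP(n, y)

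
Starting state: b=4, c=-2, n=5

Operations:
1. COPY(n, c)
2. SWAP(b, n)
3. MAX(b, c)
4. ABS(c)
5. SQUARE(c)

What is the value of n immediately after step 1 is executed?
n = -2

Tracing n through execution:
Initial: n = 5
After step 1 (COPY(n, c)): n = -2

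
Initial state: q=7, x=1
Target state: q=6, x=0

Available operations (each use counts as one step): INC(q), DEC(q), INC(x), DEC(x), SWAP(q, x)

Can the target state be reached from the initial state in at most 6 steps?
Yes

Path (2 steps): DEC(q) → DEC(x)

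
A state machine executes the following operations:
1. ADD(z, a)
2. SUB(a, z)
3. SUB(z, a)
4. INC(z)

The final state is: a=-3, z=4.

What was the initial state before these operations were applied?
a=-3, z=3

Working backwards:
Final state: a=-3, z=4
Before step 4 (INC(z)): a=-3, z=3
Before step 3 (SUB(z, a)): a=-3, z=0
Before step 2 (SUB(a, z)): a=-3, z=0
Before step 1 (ADD(z, a)): a=-3, z=3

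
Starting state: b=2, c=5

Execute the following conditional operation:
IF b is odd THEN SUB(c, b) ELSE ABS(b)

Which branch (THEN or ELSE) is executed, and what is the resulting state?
Branch: ELSE, Final state: b=2, c=5

Evaluating condition: b is odd
Condition is False, so ELSE branch executes
After ABS(b): b=2, c=5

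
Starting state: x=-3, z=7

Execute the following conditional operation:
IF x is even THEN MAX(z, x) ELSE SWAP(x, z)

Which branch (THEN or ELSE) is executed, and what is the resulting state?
Branch: ELSE, Final state: x=7, z=-3

Evaluating condition: x is even
Condition is False, so ELSE branch executes
After SWAP(x, z): x=7, z=-3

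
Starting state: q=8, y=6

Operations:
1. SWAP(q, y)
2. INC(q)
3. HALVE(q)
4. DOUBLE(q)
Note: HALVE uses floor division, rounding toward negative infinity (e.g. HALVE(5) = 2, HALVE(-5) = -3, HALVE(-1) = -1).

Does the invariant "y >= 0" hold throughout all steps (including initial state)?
Yes

The invariant holds at every step.

State at each step:
Initial: q=8, y=6
After step 1: q=6, y=8
After step 2: q=7, y=8
After step 3: q=3, y=8
After step 4: q=6, y=8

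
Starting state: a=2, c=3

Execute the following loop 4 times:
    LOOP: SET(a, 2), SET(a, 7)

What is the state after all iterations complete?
a=7, c=3

Iteration trace:
Start: a=2, c=3
After iteration 1: a=7, c=3
After iteration 2: a=7, c=3
After iteration 3: a=7, c=3
After iteration 4: a=7, c=3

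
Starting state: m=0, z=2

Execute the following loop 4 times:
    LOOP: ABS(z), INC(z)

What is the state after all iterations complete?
m=0, z=6

Iteration trace:
Start: m=0, z=2
After iteration 1: m=0, z=3
After iteration 2: m=0, z=4
After iteration 3: m=0, z=5
After iteration 4: m=0, z=6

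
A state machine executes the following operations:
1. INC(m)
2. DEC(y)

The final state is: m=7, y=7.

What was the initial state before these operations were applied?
m=6, y=8

Working backwards:
Final state: m=7, y=7
Before step 2 (DEC(y)): m=7, y=8
Before step 1 (INC(m)): m=6, y=8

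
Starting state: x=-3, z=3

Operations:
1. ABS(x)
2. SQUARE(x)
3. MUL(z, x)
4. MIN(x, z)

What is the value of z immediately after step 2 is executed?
z = 3

Tracing z through execution:
Initial: z = 3
After step 1 (ABS(x)): z = 3
After step 2 (SQUARE(x)): z = 3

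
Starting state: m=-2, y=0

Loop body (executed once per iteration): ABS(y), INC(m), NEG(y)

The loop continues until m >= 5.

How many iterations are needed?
7

Tracing iterations:
Initial: m=-2, y=0
After iteration 1: m=-1, y=0
After iteration 2: m=0, y=0
After iteration 3: m=1, y=0
After iteration 4: m=2, y=0
After iteration 5: m=3, y=0
After iteration 6: m=4, y=0
After iteration 7: m=5, y=0
m >= 5 now holds, so the loop exits after 7 iterations.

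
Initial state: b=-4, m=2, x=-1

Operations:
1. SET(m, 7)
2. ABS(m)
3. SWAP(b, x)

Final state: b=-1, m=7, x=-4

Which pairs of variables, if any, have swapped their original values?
(b, x)

Comparing initial and final values:
m: 2 → 7
b: -4 → -1
x: -1 → -4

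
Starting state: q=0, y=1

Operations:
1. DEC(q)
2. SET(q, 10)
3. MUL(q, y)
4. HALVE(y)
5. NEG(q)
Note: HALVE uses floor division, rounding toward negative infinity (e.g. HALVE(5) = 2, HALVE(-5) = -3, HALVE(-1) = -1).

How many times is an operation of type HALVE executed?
1

Counting HALVE operations:
Step 4: HALVE(y) ← HALVE
Total: 1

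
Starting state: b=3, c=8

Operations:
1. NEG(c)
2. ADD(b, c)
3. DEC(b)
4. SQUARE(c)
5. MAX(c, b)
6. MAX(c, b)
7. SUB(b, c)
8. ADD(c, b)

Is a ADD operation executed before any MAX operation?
Yes

First ADD: step 2
First MAX: step 5
Since 2 < 5, ADD comes first.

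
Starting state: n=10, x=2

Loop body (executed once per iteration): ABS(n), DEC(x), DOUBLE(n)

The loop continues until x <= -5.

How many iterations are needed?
7

Tracing iterations:
Initial: n=10, x=2
After iteration 1: n=20, x=1
After iteration 2: n=40, x=0
After iteration 3: n=80, x=-1
After iteration 4: n=160, x=-2
After iteration 5: n=320, x=-3
After iteration 6: n=640, x=-4
After iteration 7: n=1280, x=-5
x <= -5 now holds, so the loop exits after 7 iterations.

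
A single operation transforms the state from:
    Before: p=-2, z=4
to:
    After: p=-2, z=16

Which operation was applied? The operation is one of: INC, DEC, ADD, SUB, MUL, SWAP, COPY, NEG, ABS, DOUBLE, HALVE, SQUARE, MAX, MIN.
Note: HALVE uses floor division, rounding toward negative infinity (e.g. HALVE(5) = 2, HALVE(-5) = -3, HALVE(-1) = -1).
SQUARE(z)

Analyzing the change:
Before: p=-2, z=4
After: p=-2, z=16
Variable z changed from 4 to 16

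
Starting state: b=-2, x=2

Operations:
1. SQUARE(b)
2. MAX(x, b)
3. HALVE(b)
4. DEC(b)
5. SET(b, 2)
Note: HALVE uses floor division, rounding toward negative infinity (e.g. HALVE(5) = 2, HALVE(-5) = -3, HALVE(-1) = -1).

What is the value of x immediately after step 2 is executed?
x = 4

Tracing x through execution:
Initial: x = 2
After step 1 (SQUARE(b)): x = 2
After step 2 (MAX(x, b)): x = 4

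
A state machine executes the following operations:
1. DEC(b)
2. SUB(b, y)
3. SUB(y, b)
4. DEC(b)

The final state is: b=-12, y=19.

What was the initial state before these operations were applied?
b=-2, y=8

Working backwards:
Final state: b=-12, y=19
Before step 4 (DEC(b)): b=-11, y=19
Before step 3 (SUB(y, b)): b=-11, y=8
Before step 2 (SUB(b, y)): b=-3, y=8
Before step 1 (DEC(b)): b=-2, y=8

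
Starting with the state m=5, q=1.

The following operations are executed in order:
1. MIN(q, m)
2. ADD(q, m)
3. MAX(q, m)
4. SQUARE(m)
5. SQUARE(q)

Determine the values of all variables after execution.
{m: 25, q: 36}

Step-by-step execution:
Initial: m=5, q=1
After step 1 (MIN(q, m)): m=5, q=1
After step 2 (ADD(q, m)): m=5, q=6
After step 3 (MAX(q, m)): m=5, q=6
After step 4 (SQUARE(m)): m=25, q=6
After step 5 (SQUARE(q)): m=25, q=36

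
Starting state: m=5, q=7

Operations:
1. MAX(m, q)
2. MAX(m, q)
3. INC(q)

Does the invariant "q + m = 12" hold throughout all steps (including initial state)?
No, violated after step 1

The invariant is violated after step 1.

State at each step:
Initial: m=5, q=7
After step 1: m=7, q=7
After step 2: m=7, q=7
After step 3: m=7, q=8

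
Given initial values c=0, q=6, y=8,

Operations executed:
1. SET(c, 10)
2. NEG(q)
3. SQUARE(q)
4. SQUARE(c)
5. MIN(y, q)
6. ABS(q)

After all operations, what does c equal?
c = 100

Tracing execution:
Step 1: SET(c, 10) → c = 10
Step 2: NEG(q) → c = 10
Step 3: SQUARE(q) → c = 10
Step 4: SQUARE(c) → c = 100
Step 5: MIN(y, q) → c = 100
Step 6: ABS(q) → c = 100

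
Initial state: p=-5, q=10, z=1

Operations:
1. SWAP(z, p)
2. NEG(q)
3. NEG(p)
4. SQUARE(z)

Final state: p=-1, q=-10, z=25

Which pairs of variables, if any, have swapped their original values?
None

Comparing initial and final values:
q: 10 → -10
p: -5 → -1
z: 1 → 25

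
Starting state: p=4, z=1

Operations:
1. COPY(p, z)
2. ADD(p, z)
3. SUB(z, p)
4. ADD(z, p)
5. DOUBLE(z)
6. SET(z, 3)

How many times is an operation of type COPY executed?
1

Counting COPY operations:
Step 1: COPY(p, z) ← COPY
Total: 1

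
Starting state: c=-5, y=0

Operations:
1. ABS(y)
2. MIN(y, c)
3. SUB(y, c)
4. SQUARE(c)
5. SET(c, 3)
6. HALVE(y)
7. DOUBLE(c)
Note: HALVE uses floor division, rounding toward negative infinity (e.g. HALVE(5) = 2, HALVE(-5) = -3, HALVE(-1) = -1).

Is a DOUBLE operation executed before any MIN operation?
No

First DOUBLE: step 7
First MIN: step 2
Since 7 > 2, MIN comes first.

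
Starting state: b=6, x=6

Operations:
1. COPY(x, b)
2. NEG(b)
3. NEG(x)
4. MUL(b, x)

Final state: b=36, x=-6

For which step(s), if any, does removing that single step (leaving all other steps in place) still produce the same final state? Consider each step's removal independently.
Step(s) 1

Testing removal of each single step:
Without step 1: final = b=36, x=-6 (same)
Without step 2: final = b=-36, x=-6 (different)
Without step 3: final = b=-36, x=6 (different)
Without step 4: final = b=-6, x=-6 (different)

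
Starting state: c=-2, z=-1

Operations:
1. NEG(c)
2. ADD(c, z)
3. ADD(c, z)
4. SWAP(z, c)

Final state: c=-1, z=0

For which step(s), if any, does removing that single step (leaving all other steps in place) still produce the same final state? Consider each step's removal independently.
None - removing any single step changes the final result

Testing removal of each single step:
Without step 1: final = c=-1, z=-4 (different)
Without step 2: final = c=-1, z=1 (different)
Without step 3: final = c=-1, z=1 (different)
Without step 4: final = c=0, z=-1 (different)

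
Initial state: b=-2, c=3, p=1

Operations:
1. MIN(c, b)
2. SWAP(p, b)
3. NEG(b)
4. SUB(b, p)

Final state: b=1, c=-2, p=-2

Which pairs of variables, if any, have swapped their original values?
(b, p)

Comparing initial and final values:
c: 3 → -2
b: -2 → 1
p: 1 → -2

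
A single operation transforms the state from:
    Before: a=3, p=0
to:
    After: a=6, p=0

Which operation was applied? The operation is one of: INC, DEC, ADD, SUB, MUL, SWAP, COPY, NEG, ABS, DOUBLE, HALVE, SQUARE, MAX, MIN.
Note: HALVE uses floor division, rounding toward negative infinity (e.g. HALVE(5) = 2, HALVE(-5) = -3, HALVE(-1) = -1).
DOUBLE(a)

Analyzing the change:
Before: a=3, p=0
After: a=6, p=0
Variable a changed from 3 to 6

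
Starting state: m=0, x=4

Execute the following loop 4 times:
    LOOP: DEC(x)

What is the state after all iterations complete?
m=0, x=0

Iteration trace:
Start: m=0, x=4
After iteration 1: m=0, x=3
After iteration 2: m=0, x=2
After iteration 3: m=0, x=1
After iteration 4: m=0, x=0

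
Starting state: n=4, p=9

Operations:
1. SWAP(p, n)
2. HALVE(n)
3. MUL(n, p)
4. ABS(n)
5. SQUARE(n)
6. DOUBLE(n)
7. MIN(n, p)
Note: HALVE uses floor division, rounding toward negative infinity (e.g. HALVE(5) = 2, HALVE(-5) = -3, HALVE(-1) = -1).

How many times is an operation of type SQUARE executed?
1

Counting SQUARE operations:
Step 5: SQUARE(n) ← SQUARE
Total: 1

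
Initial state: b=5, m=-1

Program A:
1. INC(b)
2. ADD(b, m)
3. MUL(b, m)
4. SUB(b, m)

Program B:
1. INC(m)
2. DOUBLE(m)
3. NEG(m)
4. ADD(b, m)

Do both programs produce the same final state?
No

Program A final state: b=-4, m=-1
Program B final state: b=5, m=0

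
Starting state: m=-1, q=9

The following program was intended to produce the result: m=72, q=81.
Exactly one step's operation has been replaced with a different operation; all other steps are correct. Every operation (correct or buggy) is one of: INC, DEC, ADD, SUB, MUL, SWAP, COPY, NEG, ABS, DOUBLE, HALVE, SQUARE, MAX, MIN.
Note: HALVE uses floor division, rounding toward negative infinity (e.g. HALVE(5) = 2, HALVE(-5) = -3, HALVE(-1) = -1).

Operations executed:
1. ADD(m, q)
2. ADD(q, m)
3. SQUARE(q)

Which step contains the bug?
Step 2

Trace with buggy code:
Initial: m=-1, q=9
After step 1: m=8, q=9
After step 2: m=8, q=17
After step 3: m=8, q=289
Actual final m=8, q=289 ≠ expected m=72, q=81.
Step 2 is the only position where a single-operation replacement can produce the expected result.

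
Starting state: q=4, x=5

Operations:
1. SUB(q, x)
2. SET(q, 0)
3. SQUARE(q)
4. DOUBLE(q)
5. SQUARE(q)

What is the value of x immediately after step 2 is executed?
x = 5

Tracing x through execution:
Initial: x = 5
After step 1 (SUB(q, x)): x = 5
After step 2 (SET(q, 0)): x = 5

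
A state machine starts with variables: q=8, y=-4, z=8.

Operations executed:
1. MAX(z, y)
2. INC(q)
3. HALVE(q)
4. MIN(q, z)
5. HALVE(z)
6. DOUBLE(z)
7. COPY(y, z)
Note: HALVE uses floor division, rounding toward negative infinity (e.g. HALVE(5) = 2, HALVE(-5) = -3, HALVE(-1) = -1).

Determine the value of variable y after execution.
y = 8

Tracing execution:
Step 1: MAX(z, y) → y = -4
Step 2: INC(q) → y = -4
Step 3: HALVE(q) → y = -4
Step 4: MIN(q, z) → y = -4
Step 5: HALVE(z) → y = -4
Step 6: DOUBLE(z) → y = -4
Step 7: COPY(y, z) → y = 8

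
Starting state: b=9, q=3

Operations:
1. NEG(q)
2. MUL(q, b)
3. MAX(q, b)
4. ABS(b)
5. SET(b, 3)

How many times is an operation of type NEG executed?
1

Counting NEG operations:
Step 1: NEG(q) ← NEG
Total: 1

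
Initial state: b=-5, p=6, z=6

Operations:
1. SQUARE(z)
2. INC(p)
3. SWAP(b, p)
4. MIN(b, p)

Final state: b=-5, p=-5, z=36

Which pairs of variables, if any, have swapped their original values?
None

Comparing initial and final values:
z: 6 → 36
p: 6 → -5
b: -5 → -5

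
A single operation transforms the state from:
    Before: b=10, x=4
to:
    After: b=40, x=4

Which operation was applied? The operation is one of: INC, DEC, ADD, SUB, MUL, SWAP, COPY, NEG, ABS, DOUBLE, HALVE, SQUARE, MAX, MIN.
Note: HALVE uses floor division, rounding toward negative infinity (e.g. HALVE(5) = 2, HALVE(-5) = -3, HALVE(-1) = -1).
MUL(b, x)

Analyzing the change:
Before: b=10, x=4
After: b=40, x=4
Variable b changed from 10 to 40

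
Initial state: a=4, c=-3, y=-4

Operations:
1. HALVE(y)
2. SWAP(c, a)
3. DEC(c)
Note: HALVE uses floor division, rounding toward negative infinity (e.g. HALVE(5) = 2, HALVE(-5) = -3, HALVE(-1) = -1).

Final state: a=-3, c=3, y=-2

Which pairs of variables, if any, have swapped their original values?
None

Comparing initial and final values:
y: -4 → -2
c: -3 → 3
a: 4 → -3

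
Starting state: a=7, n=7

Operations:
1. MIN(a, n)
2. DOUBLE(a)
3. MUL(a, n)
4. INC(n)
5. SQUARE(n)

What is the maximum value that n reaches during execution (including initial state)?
64

Values of n at each step:
Initial: n = 7
After step 1: n = 7
After step 2: n = 7
After step 3: n = 7
After step 4: n = 8
After step 5: n = 64 ← maximum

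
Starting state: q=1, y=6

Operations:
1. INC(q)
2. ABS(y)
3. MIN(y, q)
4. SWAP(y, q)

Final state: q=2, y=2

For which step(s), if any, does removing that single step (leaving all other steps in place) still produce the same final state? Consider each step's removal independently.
Step(s) 2, 4

Testing removal of each single step:
Without step 1: final = q=1, y=1 (different)
Without step 2: final = q=2, y=2 (same)
Without step 3: final = q=6, y=2 (different)
Without step 4: final = q=2, y=2 (same)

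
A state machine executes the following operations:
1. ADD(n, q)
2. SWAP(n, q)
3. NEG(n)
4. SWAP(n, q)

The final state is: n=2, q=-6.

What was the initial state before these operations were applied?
n=-4, q=6

Working backwards:
Final state: n=2, q=-6
Before step 4 (SWAP(n, q)): n=-6, q=2
Before step 3 (NEG(n)): n=6, q=2
Before step 2 (SWAP(n, q)): n=2, q=6
Before step 1 (ADD(n, q)): n=-4, q=6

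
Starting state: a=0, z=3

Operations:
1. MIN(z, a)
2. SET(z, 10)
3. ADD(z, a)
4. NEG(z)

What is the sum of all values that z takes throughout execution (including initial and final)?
13

Values of z at each step:
Initial: z = 3
After step 1: z = 0
After step 2: z = 10
After step 3: z = 10
After step 4: z = -10
Sum = 3 + 0 + 10 + 10 + -10 = 13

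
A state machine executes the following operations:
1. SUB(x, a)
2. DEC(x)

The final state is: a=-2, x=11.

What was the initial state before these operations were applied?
a=-2, x=10

Working backwards:
Final state: a=-2, x=11
Before step 2 (DEC(x)): a=-2, x=12
Before step 1 (SUB(x, a)): a=-2, x=10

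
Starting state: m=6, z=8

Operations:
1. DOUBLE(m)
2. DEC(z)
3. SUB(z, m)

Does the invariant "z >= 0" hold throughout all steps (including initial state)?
No, violated after step 3

The invariant is violated after step 3.

State at each step:
Initial: m=6, z=8
After step 1: m=12, z=8
After step 2: m=12, z=7
After step 3: m=12, z=-5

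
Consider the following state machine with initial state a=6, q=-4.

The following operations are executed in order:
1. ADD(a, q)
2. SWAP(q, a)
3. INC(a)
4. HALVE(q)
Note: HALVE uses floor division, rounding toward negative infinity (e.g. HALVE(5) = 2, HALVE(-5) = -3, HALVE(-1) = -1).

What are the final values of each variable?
{a: -3, q: 1}

Step-by-step execution:
Initial: a=6, q=-4
After step 1 (ADD(a, q)): a=2, q=-4
After step 2 (SWAP(q, a)): a=-4, q=2
After step 3 (INC(a)): a=-3, q=2
After step 4 (HALVE(q)): a=-3, q=1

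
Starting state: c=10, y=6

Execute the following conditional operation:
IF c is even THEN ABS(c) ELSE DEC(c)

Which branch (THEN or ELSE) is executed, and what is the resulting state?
Branch: THEN, Final state: c=10, y=6

Evaluating condition: c is even
Condition is True, so THEN branch executes
After ABS(c): c=10, y=6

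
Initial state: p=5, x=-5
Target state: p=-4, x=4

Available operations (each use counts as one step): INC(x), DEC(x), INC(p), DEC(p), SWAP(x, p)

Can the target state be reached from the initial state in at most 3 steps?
Yes

Path (3 steps): INC(x) → DEC(p) → SWAP(x, p)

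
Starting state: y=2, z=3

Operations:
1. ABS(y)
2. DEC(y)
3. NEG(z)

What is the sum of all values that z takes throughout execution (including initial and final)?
6

Values of z at each step:
Initial: z = 3
After step 1: z = 3
After step 2: z = 3
After step 3: z = -3
Sum = 3 + 3 + 3 + -3 = 6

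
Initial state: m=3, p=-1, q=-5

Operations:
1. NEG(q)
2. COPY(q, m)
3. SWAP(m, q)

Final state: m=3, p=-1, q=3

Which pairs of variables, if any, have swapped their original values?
None

Comparing initial and final values:
p: -1 → -1
q: -5 → 3
m: 3 → 3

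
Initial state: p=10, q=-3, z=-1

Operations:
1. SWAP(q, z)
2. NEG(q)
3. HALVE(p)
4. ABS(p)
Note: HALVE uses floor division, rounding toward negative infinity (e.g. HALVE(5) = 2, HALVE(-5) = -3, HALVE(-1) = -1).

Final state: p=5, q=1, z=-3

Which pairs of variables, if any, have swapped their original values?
None

Comparing initial and final values:
q: -3 → 1
z: -1 → -3
p: 10 → 5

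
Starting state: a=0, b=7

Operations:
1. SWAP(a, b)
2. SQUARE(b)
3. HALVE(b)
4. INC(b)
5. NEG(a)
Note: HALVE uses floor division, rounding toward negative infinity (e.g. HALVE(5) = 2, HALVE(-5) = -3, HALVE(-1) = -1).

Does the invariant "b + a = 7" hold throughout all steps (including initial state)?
No, violated after step 4

The invariant is violated after step 4.

State at each step:
Initial: a=0, b=7
After step 1: a=7, b=0
After step 2: a=7, b=0
After step 3: a=7, b=0
After step 4: a=7, b=1
After step 5: a=-7, b=1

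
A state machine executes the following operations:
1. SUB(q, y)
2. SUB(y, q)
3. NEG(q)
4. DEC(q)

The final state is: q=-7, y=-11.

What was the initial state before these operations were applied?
q=1, y=-5

Working backwards:
Final state: q=-7, y=-11
Before step 4 (DEC(q)): q=-6, y=-11
Before step 3 (NEG(q)): q=6, y=-11
Before step 2 (SUB(y, q)): q=6, y=-5
Before step 1 (SUB(q, y)): q=1, y=-5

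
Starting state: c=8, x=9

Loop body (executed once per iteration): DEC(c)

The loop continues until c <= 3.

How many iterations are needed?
5

Tracing iterations:
Initial: c=8, x=9
After iteration 1: c=7, x=9
After iteration 2: c=6, x=9
After iteration 3: c=5, x=9
After iteration 4: c=4, x=9
After iteration 5: c=3, x=9
c <= 3 now holds, so the loop exits after 5 iterations.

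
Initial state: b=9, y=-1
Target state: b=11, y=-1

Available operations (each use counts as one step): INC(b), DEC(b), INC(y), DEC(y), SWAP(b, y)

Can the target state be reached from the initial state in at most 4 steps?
Yes

Path (2 steps): INC(b) → INC(b)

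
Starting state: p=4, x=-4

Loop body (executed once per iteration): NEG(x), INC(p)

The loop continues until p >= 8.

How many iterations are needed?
4

Tracing iterations:
Initial: p=4, x=-4
After iteration 1: p=5, x=4
After iteration 2: p=6, x=-4
After iteration 3: p=7, x=4
After iteration 4: p=8, x=-4
p >= 8 now holds, so the loop exits after 4 iterations.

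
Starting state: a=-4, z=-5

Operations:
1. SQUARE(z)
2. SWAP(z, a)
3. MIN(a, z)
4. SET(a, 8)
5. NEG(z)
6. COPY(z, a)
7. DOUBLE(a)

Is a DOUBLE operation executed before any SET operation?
No

First DOUBLE: step 7
First SET: step 4
Since 7 > 4, SET comes first.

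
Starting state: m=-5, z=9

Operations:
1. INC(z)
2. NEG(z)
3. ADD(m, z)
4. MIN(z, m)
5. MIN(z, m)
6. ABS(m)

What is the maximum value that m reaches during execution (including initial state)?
15

Values of m at each step:
Initial: m = -5
After step 1: m = -5
After step 2: m = -5
After step 3: m = -15
After step 4: m = -15
After step 5: m = -15
After step 6: m = 15 ← maximum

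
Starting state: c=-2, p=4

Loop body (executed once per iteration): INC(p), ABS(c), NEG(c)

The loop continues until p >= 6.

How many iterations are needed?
2

Tracing iterations:
Initial: c=-2, p=4
After iteration 1: c=-2, p=5
After iteration 2: c=-2, p=6
p >= 6 now holds, so the loop exits after 2 iterations.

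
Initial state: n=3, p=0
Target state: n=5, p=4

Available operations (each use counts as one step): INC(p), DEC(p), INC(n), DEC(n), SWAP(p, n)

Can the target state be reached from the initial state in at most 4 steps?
No

The target state cannot be reached within 4 steps.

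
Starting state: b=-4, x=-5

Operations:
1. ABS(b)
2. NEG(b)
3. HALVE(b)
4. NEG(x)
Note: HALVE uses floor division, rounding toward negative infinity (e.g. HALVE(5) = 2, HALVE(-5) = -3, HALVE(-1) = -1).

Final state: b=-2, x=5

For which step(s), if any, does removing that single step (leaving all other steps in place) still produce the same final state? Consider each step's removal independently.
None - removing any single step changes the final result

Testing removal of each single step:
Without step 1: final = b=2, x=5 (different)
Without step 2: final = b=2, x=5 (different)
Without step 3: final = b=-4, x=5 (different)
Without step 4: final = b=-2, x=-5 (different)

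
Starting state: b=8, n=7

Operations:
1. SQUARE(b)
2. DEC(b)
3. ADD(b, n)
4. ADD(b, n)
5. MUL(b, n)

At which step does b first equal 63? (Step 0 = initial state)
Step 2

Tracing b:
Initial: b = 8
After step 1: b = 64
After step 2: b = 63 ← first occurrence
After step 3: b = 70
After step 4: b = 77
After step 5: b = 539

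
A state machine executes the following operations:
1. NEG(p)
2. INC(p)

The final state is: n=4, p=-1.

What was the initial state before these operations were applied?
n=4, p=2

Working backwards:
Final state: n=4, p=-1
Before step 2 (INC(p)): n=4, p=-2
Before step 1 (NEG(p)): n=4, p=2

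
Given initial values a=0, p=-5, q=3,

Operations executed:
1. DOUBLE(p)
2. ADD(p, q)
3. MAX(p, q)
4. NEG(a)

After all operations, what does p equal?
p = 3

Tracing execution:
Step 1: DOUBLE(p) → p = -10
Step 2: ADD(p, q) → p = -7
Step 3: MAX(p, q) → p = 3
Step 4: NEG(a) → p = 3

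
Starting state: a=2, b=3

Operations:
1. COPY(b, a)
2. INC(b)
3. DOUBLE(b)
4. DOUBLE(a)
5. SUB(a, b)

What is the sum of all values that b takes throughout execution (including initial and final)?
26

Values of b at each step:
Initial: b = 3
After step 1: b = 2
After step 2: b = 3
After step 3: b = 6
After step 4: b = 6
After step 5: b = 6
Sum = 3 + 2 + 3 + 6 + 6 + 6 = 26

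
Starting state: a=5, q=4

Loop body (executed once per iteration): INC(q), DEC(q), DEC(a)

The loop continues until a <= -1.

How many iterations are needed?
6

Tracing iterations:
Initial: a=5, q=4
After iteration 1: a=4, q=4
After iteration 2: a=3, q=4
After iteration 3: a=2, q=4
After iteration 4: a=1, q=4
After iteration 5: a=0, q=4
After iteration 6: a=-1, q=4
a <= -1 now holds, so the loop exits after 6 iterations.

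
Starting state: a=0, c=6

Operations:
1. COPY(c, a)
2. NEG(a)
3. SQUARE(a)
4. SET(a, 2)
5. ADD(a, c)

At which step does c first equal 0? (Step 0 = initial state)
Step 1

Tracing c:
Initial: c = 6
After step 1: c = 0 ← first occurrence
After step 2: c = 0
After step 3: c = 0
After step 4: c = 0
After step 5: c = 0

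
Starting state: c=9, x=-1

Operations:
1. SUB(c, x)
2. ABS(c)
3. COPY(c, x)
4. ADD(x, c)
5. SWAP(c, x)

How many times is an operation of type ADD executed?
1

Counting ADD operations:
Step 4: ADD(x, c) ← ADD
Total: 1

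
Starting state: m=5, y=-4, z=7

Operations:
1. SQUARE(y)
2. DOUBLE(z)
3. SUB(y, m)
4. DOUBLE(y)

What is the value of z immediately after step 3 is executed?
z = 14

Tracing z through execution:
Initial: z = 7
After step 1 (SQUARE(y)): z = 7
After step 2 (DOUBLE(z)): z = 14
After step 3 (SUB(y, m)): z = 14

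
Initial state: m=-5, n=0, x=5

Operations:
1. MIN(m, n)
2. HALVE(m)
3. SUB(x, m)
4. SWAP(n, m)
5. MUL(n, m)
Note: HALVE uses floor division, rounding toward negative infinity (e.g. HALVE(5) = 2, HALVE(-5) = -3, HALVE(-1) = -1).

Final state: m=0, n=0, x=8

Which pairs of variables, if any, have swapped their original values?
None

Comparing initial and final values:
m: -5 → 0
x: 5 → 8
n: 0 → 0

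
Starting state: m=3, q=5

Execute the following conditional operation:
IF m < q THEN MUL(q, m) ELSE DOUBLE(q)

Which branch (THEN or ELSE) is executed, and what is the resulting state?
Branch: THEN, Final state: m=3, q=15

Evaluating condition: m < q
m = 3, q = 5
Condition is True, so THEN branch executes
After MUL(q, m): m=3, q=15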